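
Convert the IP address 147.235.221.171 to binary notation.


147 = 10010011
235 = 11101011
221 = 11011101
171 = 10101011
Binary: 10010011.11101011.11011101.10101011


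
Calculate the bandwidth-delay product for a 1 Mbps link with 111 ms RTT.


BDP = bandwidth * RTT
= 1 Mbps * 111 ms
= 1 * 1e6 * 111 / 1000 bits
= 111000 bits
= 13875 bytes
= 13.5498 KB
BDP = 111000 bits (13875 bytes)


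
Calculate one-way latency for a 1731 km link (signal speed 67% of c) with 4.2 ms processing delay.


Speed = 0.67 * 3e5 km/s = 201000 km/s
Propagation delay = 1731 / 201000 = 0.0086 s = 8.6119 ms
Processing delay = 4.2 ms
Total one-way latency = 12.8119 ms


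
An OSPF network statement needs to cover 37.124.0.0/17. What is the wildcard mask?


Subnet mask: 255.255.128.0
Wildcard = 255.255.255.255 - subnet mask
255 - 255 = 0
255 - 255 = 0
255 - 128 = 127
255 - 0 = 255
Wildcard: 0.0.127.255


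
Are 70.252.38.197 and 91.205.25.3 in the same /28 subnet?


Mask: 255.255.255.240
70.252.38.197 AND mask = 70.252.38.192
91.205.25.3 AND mask = 91.205.25.0
No, different subnets (70.252.38.192 vs 91.205.25.0)


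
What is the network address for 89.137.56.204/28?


IP:   01011001.10001001.00111000.11001100
Mask: 11111111.11111111.11111111.11110000
AND operation:
Net:  01011001.10001001.00111000.11000000
Network: 89.137.56.192/28


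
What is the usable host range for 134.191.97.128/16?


Network: 134.191.0.0
Broadcast: 134.191.255.255
First usable = network + 1
Last usable = broadcast - 1
Range: 134.191.0.1 to 134.191.255.254


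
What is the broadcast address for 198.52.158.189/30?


Network: 198.52.158.188/30
Host bits = 2
Set all host bits to 1:
Broadcast: 198.52.158.191


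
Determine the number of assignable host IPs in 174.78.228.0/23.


Host bits = 32 - 23 = 9
Total addresses = 2^9 = 512
Usable = total - 2 (network and broadcast)
Usable hosts: 510


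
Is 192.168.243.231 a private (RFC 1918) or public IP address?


RFC 1918 private ranges:
  10.0.0.0/8 (10.0.0.0 - 10.255.255.255)
  172.16.0.0/12 (172.16.0.0 - 172.31.255.255)
  192.168.0.0/16 (192.168.0.0 - 192.168.255.255)
Private (in 192.168.0.0/16)


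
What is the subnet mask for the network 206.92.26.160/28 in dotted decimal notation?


/28 means 28 network bits, 4 host bits
Binary: 11111111111111111111111111110000
Mask: 255.255.255.240


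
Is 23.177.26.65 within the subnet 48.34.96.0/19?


Subnet network: 48.34.96.0
Test IP AND mask: 23.177.0.0
No, 23.177.26.65 is not in 48.34.96.0/19


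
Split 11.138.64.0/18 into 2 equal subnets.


New prefix = 18 + 1 = 19
Each subnet has 8192 addresses
  11.138.64.0/19
  11.138.96.0/19
Subnets: 11.138.64.0/19, 11.138.96.0/19


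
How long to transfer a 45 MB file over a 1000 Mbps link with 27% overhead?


Effective throughput = 1000 * (1 - 27/100) = 730 Mbps
File size in Mb = 45 * 8 = 360 Mb
Time = 360 / 730
Time = 0.4932 seconds


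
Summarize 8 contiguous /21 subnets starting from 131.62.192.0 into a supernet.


Original prefix: /21
Number of subnets: 8 = 2^3
New prefix = 21 - 3 = 18
Supernet: 131.62.192.0/18


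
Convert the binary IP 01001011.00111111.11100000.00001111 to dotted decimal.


01001011 = 75
00111111 = 63
11100000 = 224
00001111 = 15
IP: 75.63.224.15


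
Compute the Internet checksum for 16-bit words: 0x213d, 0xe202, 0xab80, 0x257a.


Sum all words (with carry folding):
+ 0x213d = 0x213d
+ 0xe202 = 0x0340
+ 0xab80 = 0xaec0
+ 0x257a = 0xd43a
One's complement: ~0xd43a
Checksum = 0x2bc5


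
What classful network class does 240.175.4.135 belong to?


First octet: 240
Binary: 11110000
1111xxxx -> Class E (240-255)
Class E (reserved), default mask N/A


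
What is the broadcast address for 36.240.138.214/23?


Network: 36.240.138.0/23
Host bits = 9
Set all host bits to 1:
Broadcast: 36.240.139.255


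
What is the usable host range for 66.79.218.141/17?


Network: 66.79.128.0
Broadcast: 66.79.255.255
First usable = network + 1
Last usable = broadcast - 1
Range: 66.79.128.1 to 66.79.255.254


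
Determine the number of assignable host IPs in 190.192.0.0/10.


Host bits = 32 - 10 = 22
Total addresses = 2^22 = 4194304
Usable = total - 2 (network and broadcast)
Usable hosts: 4194302


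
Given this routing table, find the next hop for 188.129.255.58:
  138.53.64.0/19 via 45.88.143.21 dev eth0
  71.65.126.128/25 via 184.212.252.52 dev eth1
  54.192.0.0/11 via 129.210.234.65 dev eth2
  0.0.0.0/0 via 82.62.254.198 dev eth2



Longest prefix match for 188.129.255.58:
  /19 138.53.64.0: no
  /25 71.65.126.128: no
  /11 54.192.0.0: no
  /0 0.0.0.0: MATCH
Selected: next-hop 82.62.254.198 via eth2 (matched /0)


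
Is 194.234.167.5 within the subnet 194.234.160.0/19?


Subnet network: 194.234.160.0
Test IP AND mask: 194.234.160.0
Yes, 194.234.167.5 is in 194.234.160.0/19


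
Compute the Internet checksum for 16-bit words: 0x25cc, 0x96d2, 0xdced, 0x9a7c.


Sum all words (with carry folding):
+ 0x25cc = 0x25cc
+ 0x96d2 = 0xbc9e
+ 0xdced = 0x998c
+ 0x9a7c = 0x3409
One's complement: ~0x3409
Checksum = 0xcbf6


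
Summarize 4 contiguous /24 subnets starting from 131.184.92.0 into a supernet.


Original prefix: /24
Number of subnets: 4 = 2^2
New prefix = 24 - 2 = 22
Supernet: 131.184.92.0/22


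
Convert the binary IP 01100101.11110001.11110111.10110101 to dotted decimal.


01100101 = 101
11110001 = 241
11110111 = 247
10110101 = 181
IP: 101.241.247.181


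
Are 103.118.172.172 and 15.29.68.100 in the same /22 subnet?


Mask: 255.255.252.0
103.118.172.172 AND mask = 103.118.172.0
15.29.68.100 AND mask = 15.29.68.0
No, different subnets (103.118.172.0 vs 15.29.68.0)


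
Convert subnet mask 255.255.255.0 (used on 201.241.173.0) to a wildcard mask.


Subnet mask: 255.255.255.0
Wildcard = 255.255.255.255 - subnet mask
255 - 255 = 0
255 - 255 = 0
255 - 255 = 0
255 - 0 = 255
Wildcard: 0.0.0.255


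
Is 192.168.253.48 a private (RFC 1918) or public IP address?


RFC 1918 private ranges:
  10.0.0.0/8 (10.0.0.0 - 10.255.255.255)
  172.16.0.0/12 (172.16.0.0 - 172.31.255.255)
  192.168.0.0/16 (192.168.0.0 - 192.168.255.255)
Private (in 192.168.0.0/16)


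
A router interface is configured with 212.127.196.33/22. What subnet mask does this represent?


/22 means 22 network bits, 10 host bits
Binary: 11111111111111111111110000000000
Mask: 255.255.252.0


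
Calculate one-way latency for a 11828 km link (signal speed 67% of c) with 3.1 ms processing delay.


Speed = 0.67 * 3e5 km/s = 201000 km/s
Propagation delay = 11828 / 201000 = 0.0588 s = 58.8458 ms
Processing delay = 3.1 ms
Total one-way latency = 61.9458 ms


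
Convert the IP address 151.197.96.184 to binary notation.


151 = 10010111
197 = 11000101
96 = 01100000
184 = 10111000
Binary: 10010111.11000101.01100000.10111000


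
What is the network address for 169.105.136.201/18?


IP:   10101001.01101001.10001000.11001001
Mask: 11111111.11111111.11000000.00000000
AND operation:
Net:  10101001.01101001.10000000.00000000
Network: 169.105.128.0/18


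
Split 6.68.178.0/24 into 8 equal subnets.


New prefix = 24 + 3 = 27
Each subnet has 32 addresses
  6.68.178.0/27
  6.68.178.32/27
  6.68.178.64/27
  6.68.178.96/27
  6.68.178.128/27
  6.68.178.160/27
  6.68.178.192/27
  6.68.178.224/27
Subnets: 6.68.178.0/27, 6.68.178.32/27, 6.68.178.64/27, 6.68.178.96/27, 6.68.178.128/27, 6.68.178.160/27, 6.68.178.192/27, 6.68.178.224/27


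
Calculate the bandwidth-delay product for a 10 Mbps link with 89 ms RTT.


BDP = bandwidth * RTT
= 10 Mbps * 89 ms
= 10 * 1e6 * 89 / 1000 bits
= 890000 bits
= 111250 bytes
= 108.6426 KB
BDP = 890000 bits (111250 bytes)


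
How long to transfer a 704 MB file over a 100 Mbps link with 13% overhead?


Effective throughput = 100 * (1 - 13/100) = 87 Mbps
File size in Mb = 704 * 8 = 5632 Mb
Time = 5632 / 87
Time = 64.7356 seconds


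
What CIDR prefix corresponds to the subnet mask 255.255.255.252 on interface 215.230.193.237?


Binary: 11111111.11111111.11111111.11111100
Count leading 1s
Prefix: /30


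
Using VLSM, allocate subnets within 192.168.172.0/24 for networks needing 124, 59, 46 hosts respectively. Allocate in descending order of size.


124 hosts -> /25 (126 usable): 192.168.172.0/25
59 hosts -> /26 (62 usable): 192.168.172.128/26
46 hosts -> /26 (62 usable): 192.168.172.192/26
Allocation: 192.168.172.0/25 (124 hosts, 126 usable); 192.168.172.128/26 (59 hosts, 62 usable); 192.168.172.192/26 (46 hosts, 62 usable)


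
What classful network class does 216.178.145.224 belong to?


First octet: 216
Binary: 11011000
110xxxxx -> Class C (192-223)
Class C, default mask 255.255.255.0 (/24)


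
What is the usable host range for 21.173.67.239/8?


Network: 21.0.0.0
Broadcast: 21.255.255.255
First usable = network + 1
Last usable = broadcast - 1
Range: 21.0.0.1 to 21.255.255.254


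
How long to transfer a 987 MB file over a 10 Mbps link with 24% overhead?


Effective throughput = 10 * (1 - 24/100) = 7.6 Mbps
File size in Mb = 987 * 8 = 7896 Mb
Time = 7896 / 7.6
Time = 1038.9474 seconds


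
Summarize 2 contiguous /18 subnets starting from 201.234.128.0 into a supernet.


Original prefix: /18
Number of subnets: 2 = 2^1
New prefix = 18 - 1 = 17
Supernet: 201.234.128.0/17


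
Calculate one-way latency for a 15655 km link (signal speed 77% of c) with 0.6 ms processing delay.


Speed = 0.77 * 3e5 km/s = 231000 km/s
Propagation delay = 15655 / 231000 = 0.0678 s = 67.7706 ms
Processing delay = 0.6 ms
Total one-way latency = 68.3706 ms


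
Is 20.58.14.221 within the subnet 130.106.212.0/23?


Subnet network: 130.106.212.0
Test IP AND mask: 20.58.14.0
No, 20.58.14.221 is not in 130.106.212.0/23


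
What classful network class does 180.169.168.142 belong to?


First octet: 180
Binary: 10110100
10xxxxxx -> Class B (128-191)
Class B, default mask 255.255.0.0 (/16)


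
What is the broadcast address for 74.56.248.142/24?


Network: 74.56.248.0/24
Host bits = 8
Set all host bits to 1:
Broadcast: 74.56.248.255


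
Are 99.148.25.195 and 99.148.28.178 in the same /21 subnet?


Mask: 255.255.248.0
99.148.25.195 AND mask = 99.148.24.0
99.148.28.178 AND mask = 99.148.24.0
Yes, same subnet (99.148.24.0)


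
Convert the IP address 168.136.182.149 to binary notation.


168 = 10101000
136 = 10001000
182 = 10110110
149 = 10010101
Binary: 10101000.10001000.10110110.10010101


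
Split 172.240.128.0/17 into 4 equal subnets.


New prefix = 17 + 2 = 19
Each subnet has 8192 addresses
  172.240.128.0/19
  172.240.160.0/19
  172.240.192.0/19
  172.240.224.0/19
Subnets: 172.240.128.0/19, 172.240.160.0/19, 172.240.192.0/19, 172.240.224.0/19


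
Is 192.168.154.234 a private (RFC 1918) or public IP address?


RFC 1918 private ranges:
  10.0.0.0/8 (10.0.0.0 - 10.255.255.255)
  172.16.0.0/12 (172.16.0.0 - 172.31.255.255)
  192.168.0.0/16 (192.168.0.0 - 192.168.255.255)
Private (in 192.168.0.0/16)


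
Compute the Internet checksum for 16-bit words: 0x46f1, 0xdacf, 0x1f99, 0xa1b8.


Sum all words (with carry folding):
+ 0x46f1 = 0x46f1
+ 0xdacf = 0x21c1
+ 0x1f99 = 0x415a
+ 0xa1b8 = 0xe312
One's complement: ~0xe312
Checksum = 0x1ced


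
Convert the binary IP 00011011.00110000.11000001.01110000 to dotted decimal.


00011011 = 27
00110000 = 48
11000001 = 193
01110000 = 112
IP: 27.48.193.112


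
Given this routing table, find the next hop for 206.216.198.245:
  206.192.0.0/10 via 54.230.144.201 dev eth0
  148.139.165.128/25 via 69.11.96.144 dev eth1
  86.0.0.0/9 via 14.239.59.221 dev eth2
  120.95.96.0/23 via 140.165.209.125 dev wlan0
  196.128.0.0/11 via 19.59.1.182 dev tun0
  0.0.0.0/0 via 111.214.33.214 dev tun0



Longest prefix match for 206.216.198.245:
  /10 206.192.0.0: MATCH
  /25 148.139.165.128: no
  /9 86.0.0.0: no
  /23 120.95.96.0: no
  /11 196.128.0.0: no
  /0 0.0.0.0: MATCH
Selected: next-hop 54.230.144.201 via eth0 (matched /10)


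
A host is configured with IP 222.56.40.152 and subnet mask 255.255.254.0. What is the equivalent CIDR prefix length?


Binary: 11111111.11111111.11111110.00000000
Count leading 1s
Prefix: /23


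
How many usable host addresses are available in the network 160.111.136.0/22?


Host bits = 32 - 22 = 10
Total addresses = 2^10 = 1024
Usable = total - 2 (network and broadcast)
Usable hosts: 1022


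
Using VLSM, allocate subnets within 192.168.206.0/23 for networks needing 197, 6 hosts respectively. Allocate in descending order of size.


197 hosts -> /24 (254 usable): 192.168.206.0/24
6 hosts -> /29 (6 usable): 192.168.207.0/29
Allocation: 192.168.206.0/24 (197 hosts, 254 usable); 192.168.207.0/29 (6 hosts, 6 usable)


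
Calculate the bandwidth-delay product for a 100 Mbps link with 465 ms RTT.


BDP = bandwidth * RTT
= 100 Mbps * 465 ms
= 100 * 1e6 * 465 / 1000 bits
= 46500000 bits
= 5812500 bytes
= 5676.2695 KB
BDP = 46500000 bits (5812500 bytes)


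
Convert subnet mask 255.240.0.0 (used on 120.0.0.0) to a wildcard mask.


Subnet mask: 255.240.0.0
Wildcard = 255.255.255.255 - subnet mask
255 - 255 = 0
255 - 240 = 15
255 - 0 = 255
255 - 0 = 255
Wildcard: 0.15.255.255


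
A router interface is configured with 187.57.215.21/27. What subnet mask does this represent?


/27 means 27 network bits, 5 host bits
Binary: 11111111111111111111111111100000
Mask: 255.255.255.224


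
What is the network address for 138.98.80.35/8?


IP:   10001010.01100010.01010000.00100011
Mask: 11111111.00000000.00000000.00000000
AND operation:
Net:  10001010.00000000.00000000.00000000
Network: 138.0.0.0/8


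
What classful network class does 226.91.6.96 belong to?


First octet: 226
Binary: 11100010
1110xxxx -> Class D (224-239)
Class D (multicast), default mask N/A


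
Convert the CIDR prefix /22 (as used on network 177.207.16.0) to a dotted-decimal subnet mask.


/22 means 22 network bits, 10 host bits
Binary: 11111111111111111111110000000000
Mask: 255.255.252.0


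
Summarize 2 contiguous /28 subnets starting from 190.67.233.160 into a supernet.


Original prefix: /28
Number of subnets: 2 = 2^1
New prefix = 28 - 1 = 27
Supernet: 190.67.233.160/27


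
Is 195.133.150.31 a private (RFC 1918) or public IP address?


RFC 1918 private ranges:
  10.0.0.0/8 (10.0.0.0 - 10.255.255.255)
  172.16.0.0/12 (172.16.0.0 - 172.31.255.255)
  192.168.0.0/16 (192.168.0.0 - 192.168.255.255)
Public (not in any RFC 1918 range)


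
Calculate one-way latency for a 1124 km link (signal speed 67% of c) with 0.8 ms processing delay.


Speed = 0.67 * 3e5 km/s = 201000 km/s
Propagation delay = 1124 / 201000 = 0.0056 s = 5.592 ms
Processing delay = 0.8 ms
Total one-way latency = 6.392 ms


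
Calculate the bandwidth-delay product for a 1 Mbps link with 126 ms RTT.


BDP = bandwidth * RTT
= 1 Mbps * 126 ms
= 1 * 1e6 * 126 / 1000 bits
= 126000 bits
= 15750 bytes
= 15.3809 KB
BDP = 126000 bits (15750 bytes)


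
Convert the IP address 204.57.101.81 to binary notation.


204 = 11001100
57 = 00111001
101 = 01100101
81 = 01010001
Binary: 11001100.00111001.01100101.01010001


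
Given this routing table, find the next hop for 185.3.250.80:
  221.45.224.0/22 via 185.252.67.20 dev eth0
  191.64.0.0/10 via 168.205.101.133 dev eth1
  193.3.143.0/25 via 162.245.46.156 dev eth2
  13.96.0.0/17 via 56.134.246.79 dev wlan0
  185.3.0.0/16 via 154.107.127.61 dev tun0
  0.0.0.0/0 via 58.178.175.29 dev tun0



Longest prefix match for 185.3.250.80:
  /22 221.45.224.0: no
  /10 191.64.0.0: no
  /25 193.3.143.0: no
  /17 13.96.0.0: no
  /16 185.3.0.0: MATCH
  /0 0.0.0.0: MATCH
Selected: next-hop 154.107.127.61 via tun0 (matched /16)


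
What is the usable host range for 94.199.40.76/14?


Network: 94.196.0.0
Broadcast: 94.199.255.255
First usable = network + 1
Last usable = broadcast - 1
Range: 94.196.0.1 to 94.199.255.254


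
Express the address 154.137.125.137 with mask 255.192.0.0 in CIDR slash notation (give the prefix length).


Binary: 11111111.11000000.00000000.00000000
Count leading 1s
Prefix: /10


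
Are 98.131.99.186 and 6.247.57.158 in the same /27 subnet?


Mask: 255.255.255.224
98.131.99.186 AND mask = 98.131.99.160
6.247.57.158 AND mask = 6.247.57.128
No, different subnets (98.131.99.160 vs 6.247.57.128)


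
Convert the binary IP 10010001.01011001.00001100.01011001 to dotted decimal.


10010001 = 145
01011001 = 89
00001100 = 12
01011001 = 89
IP: 145.89.12.89


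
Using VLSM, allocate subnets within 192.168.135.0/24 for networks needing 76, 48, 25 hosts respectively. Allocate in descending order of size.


76 hosts -> /25 (126 usable): 192.168.135.0/25
48 hosts -> /26 (62 usable): 192.168.135.128/26
25 hosts -> /27 (30 usable): 192.168.135.192/27
Allocation: 192.168.135.0/25 (76 hosts, 126 usable); 192.168.135.128/26 (48 hosts, 62 usable); 192.168.135.192/27 (25 hosts, 30 usable)


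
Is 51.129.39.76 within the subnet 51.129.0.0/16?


Subnet network: 51.129.0.0
Test IP AND mask: 51.129.0.0
Yes, 51.129.39.76 is in 51.129.0.0/16


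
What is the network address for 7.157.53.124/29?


IP:   00000111.10011101.00110101.01111100
Mask: 11111111.11111111.11111111.11111000
AND operation:
Net:  00000111.10011101.00110101.01111000
Network: 7.157.53.120/29


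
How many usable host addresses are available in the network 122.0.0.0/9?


Host bits = 32 - 9 = 23
Total addresses = 2^23 = 8388608
Usable = total - 2 (network and broadcast)
Usable hosts: 8388606


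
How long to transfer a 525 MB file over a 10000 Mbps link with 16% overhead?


Effective throughput = 10000 * (1 - 16/100) = 8400 Mbps
File size in Mb = 525 * 8 = 4200 Mb
Time = 4200 / 8400
Time = 0.5 seconds


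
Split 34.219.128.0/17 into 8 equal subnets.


New prefix = 17 + 3 = 20
Each subnet has 4096 addresses
  34.219.128.0/20
  34.219.144.0/20
  34.219.160.0/20
  34.219.176.0/20
  34.219.192.0/20
  34.219.208.0/20
  34.219.224.0/20
  34.219.240.0/20
Subnets: 34.219.128.0/20, 34.219.144.0/20, 34.219.160.0/20, 34.219.176.0/20, 34.219.192.0/20, 34.219.208.0/20, 34.219.224.0/20, 34.219.240.0/20


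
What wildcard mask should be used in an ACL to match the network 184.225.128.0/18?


Subnet mask: 255.255.192.0
Wildcard = 255.255.255.255 - subnet mask
255 - 255 = 0
255 - 255 = 0
255 - 192 = 63
255 - 0 = 255
Wildcard: 0.0.63.255


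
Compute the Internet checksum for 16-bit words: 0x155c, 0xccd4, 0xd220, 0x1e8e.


Sum all words (with carry folding):
+ 0x155c = 0x155c
+ 0xccd4 = 0xe230
+ 0xd220 = 0xb451
+ 0x1e8e = 0xd2df
One's complement: ~0xd2df
Checksum = 0x2d20


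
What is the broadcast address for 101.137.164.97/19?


Network: 101.137.160.0/19
Host bits = 13
Set all host bits to 1:
Broadcast: 101.137.191.255


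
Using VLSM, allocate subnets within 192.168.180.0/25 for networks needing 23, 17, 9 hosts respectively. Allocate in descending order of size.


23 hosts -> /27 (30 usable): 192.168.180.0/27
17 hosts -> /27 (30 usable): 192.168.180.32/27
9 hosts -> /28 (14 usable): 192.168.180.64/28
Allocation: 192.168.180.0/27 (23 hosts, 30 usable); 192.168.180.32/27 (17 hosts, 30 usable); 192.168.180.64/28 (9 hosts, 14 usable)


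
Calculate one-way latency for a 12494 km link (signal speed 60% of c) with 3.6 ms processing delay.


Speed = 0.6 * 3e5 km/s = 180000 km/s
Propagation delay = 12494 / 180000 = 0.0694 s = 69.4111 ms
Processing delay = 3.6 ms
Total one-way latency = 73.0111 ms


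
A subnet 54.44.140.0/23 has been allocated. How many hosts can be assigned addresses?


Host bits = 32 - 23 = 9
Total addresses = 2^9 = 512
Usable = total - 2 (network and broadcast)
Usable hosts: 510


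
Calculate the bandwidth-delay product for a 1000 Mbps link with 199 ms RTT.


BDP = bandwidth * RTT
= 1000 Mbps * 199 ms
= 1000 * 1e6 * 199 / 1000 bits
= 199000000 bits
= 24875000 bytes
= 24291.9922 KB
BDP = 199000000 bits (24875000 bytes)


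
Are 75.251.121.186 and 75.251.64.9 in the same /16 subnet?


Mask: 255.255.0.0
75.251.121.186 AND mask = 75.251.0.0
75.251.64.9 AND mask = 75.251.0.0
Yes, same subnet (75.251.0.0)


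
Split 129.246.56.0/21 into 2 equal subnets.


New prefix = 21 + 1 = 22
Each subnet has 1024 addresses
  129.246.56.0/22
  129.246.60.0/22
Subnets: 129.246.56.0/22, 129.246.60.0/22


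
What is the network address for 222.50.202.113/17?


IP:   11011110.00110010.11001010.01110001
Mask: 11111111.11111111.10000000.00000000
AND operation:
Net:  11011110.00110010.10000000.00000000
Network: 222.50.128.0/17


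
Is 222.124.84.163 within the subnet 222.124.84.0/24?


Subnet network: 222.124.84.0
Test IP AND mask: 222.124.84.0
Yes, 222.124.84.163 is in 222.124.84.0/24


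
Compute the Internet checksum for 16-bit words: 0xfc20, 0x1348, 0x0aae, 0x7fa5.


Sum all words (with carry folding):
+ 0xfc20 = 0xfc20
+ 0x1348 = 0x0f69
+ 0x0aae = 0x1a17
+ 0x7fa5 = 0x99bc
One's complement: ~0x99bc
Checksum = 0x6643


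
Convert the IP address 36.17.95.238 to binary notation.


36 = 00100100
17 = 00010001
95 = 01011111
238 = 11101110
Binary: 00100100.00010001.01011111.11101110


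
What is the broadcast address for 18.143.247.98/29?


Network: 18.143.247.96/29
Host bits = 3
Set all host bits to 1:
Broadcast: 18.143.247.103


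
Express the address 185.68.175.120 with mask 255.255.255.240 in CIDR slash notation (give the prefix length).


Binary: 11111111.11111111.11111111.11110000
Count leading 1s
Prefix: /28


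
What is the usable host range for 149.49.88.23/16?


Network: 149.49.0.0
Broadcast: 149.49.255.255
First usable = network + 1
Last usable = broadcast - 1
Range: 149.49.0.1 to 149.49.255.254


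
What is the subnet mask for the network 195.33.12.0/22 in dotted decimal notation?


/22 means 22 network bits, 10 host bits
Binary: 11111111111111111111110000000000
Mask: 255.255.252.0


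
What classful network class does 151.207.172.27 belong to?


First octet: 151
Binary: 10010111
10xxxxxx -> Class B (128-191)
Class B, default mask 255.255.0.0 (/16)


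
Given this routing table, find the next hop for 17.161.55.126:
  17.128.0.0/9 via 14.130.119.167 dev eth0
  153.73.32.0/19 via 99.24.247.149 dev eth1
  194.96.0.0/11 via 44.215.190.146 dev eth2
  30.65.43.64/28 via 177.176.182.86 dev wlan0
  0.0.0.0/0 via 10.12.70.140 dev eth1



Longest prefix match for 17.161.55.126:
  /9 17.128.0.0: MATCH
  /19 153.73.32.0: no
  /11 194.96.0.0: no
  /28 30.65.43.64: no
  /0 0.0.0.0: MATCH
Selected: next-hop 14.130.119.167 via eth0 (matched /9)


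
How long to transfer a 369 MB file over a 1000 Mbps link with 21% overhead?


Effective throughput = 1000 * (1 - 21/100) = 790 Mbps
File size in Mb = 369 * 8 = 2952 Mb
Time = 2952 / 790
Time = 3.7367 seconds


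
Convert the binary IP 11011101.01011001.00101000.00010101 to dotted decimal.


11011101 = 221
01011001 = 89
00101000 = 40
00010101 = 21
IP: 221.89.40.21


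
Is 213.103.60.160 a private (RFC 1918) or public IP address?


RFC 1918 private ranges:
  10.0.0.0/8 (10.0.0.0 - 10.255.255.255)
  172.16.0.0/12 (172.16.0.0 - 172.31.255.255)
  192.168.0.0/16 (192.168.0.0 - 192.168.255.255)
Public (not in any RFC 1918 range)


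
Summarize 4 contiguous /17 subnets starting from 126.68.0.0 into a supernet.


Original prefix: /17
Number of subnets: 4 = 2^2
New prefix = 17 - 2 = 15
Supernet: 126.68.0.0/15


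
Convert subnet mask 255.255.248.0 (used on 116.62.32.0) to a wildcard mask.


Subnet mask: 255.255.248.0
Wildcard = 255.255.255.255 - subnet mask
255 - 255 = 0
255 - 255 = 0
255 - 248 = 7
255 - 0 = 255
Wildcard: 0.0.7.255


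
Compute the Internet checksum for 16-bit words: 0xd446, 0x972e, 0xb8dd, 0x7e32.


Sum all words (with carry folding):
+ 0xd446 = 0xd446
+ 0x972e = 0x6b75
+ 0xb8dd = 0x2453
+ 0x7e32 = 0xa285
One's complement: ~0xa285
Checksum = 0x5d7a


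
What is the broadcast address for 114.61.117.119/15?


Network: 114.60.0.0/15
Host bits = 17
Set all host bits to 1:
Broadcast: 114.61.255.255


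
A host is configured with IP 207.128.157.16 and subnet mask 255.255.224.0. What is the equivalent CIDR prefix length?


Binary: 11111111.11111111.11100000.00000000
Count leading 1s
Prefix: /19


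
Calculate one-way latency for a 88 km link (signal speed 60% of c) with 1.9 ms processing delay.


Speed = 0.6 * 3e5 km/s = 180000 km/s
Propagation delay = 88 / 180000 = 0.0005 s = 0.4889 ms
Processing delay = 1.9 ms
Total one-way latency = 2.3889 ms


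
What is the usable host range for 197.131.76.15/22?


Network: 197.131.76.0
Broadcast: 197.131.79.255
First usable = network + 1
Last usable = broadcast - 1
Range: 197.131.76.1 to 197.131.79.254


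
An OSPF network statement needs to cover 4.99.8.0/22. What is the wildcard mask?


Subnet mask: 255.255.252.0
Wildcard = 255.255.255.255 - subnet mask
255 - 255 = 0
255 - 255 = 0
255 - 252 = 3
255 - 0 = 255
Wildcard: 0.0.3.255


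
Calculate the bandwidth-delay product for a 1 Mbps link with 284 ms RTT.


BDP = bandwidth * RTT
= 1 Mbps * 284 ms
= 1 * 1e6 * 284 / 1000 bits
= 284000 bits
= 35500 bytes
= 34.668 KB
BDP = 284000 bits (35500 bytes)


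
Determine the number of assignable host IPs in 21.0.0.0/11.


Host bits = 32 - 11 = 21
Total addresses = 2^21 = 2097152
Usable = total - 2 (network and broadcast)
Usable hosts: 2097150


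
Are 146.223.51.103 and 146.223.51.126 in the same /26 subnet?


Mask: 255.255.255.192
146.223.51.103 AND mask = 146.223.51.64
146.223.51.126 AND mask = 146.223.51.64
Yes, same subnet (146.223.51.64)


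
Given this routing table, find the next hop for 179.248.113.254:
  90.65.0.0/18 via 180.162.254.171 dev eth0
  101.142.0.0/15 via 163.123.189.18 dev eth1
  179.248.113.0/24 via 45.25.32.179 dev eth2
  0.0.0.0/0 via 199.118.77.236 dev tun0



Longest prefix match for 179.248.113.254:
  /18 90.65.0.0: no
  /15 101.142.0.0: no
  /24 179.248.113.0: MATCH
  /0 0.0.0.0: MATCH
Selected: next-hop 45.25.32.179 via eth2 (matched /24)


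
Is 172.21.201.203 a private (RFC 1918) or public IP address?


RFC 1918 private ranges:
  10.0.0.0/8 (10.0.0.0 - 10.255.255.255)
  172.16.0.0/12 (172.16.0.0 - 172.31.255.255)
  192.168.0.0/16 (192.168.0.0 - 192.168.255.255)
Private (in 172.16.0.0/12)


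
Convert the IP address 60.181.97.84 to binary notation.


60 = 00111100
181 = 10110101
97 = 01100001
84 = 01010100
Binary: 00111100.10110101.01100001.01010100


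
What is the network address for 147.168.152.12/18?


IP:   10010011.10101000.10011000.00001100
Mask: 11111111.11111111.11000000.00000000
AND operation:
Net:  10010011.10101000.10000000.00000000
Network: 147.168.128.0/18


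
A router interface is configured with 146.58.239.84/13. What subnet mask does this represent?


/13 means 13 network bits, 19 host bits
Binary: 11111111111110000000000000000000
Mask: 255.248.0.0


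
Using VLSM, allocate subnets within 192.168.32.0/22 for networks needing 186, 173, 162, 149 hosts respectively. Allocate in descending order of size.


186 hosts -> /24 (254 usable): 192.168.32.0/24
173 hosts -> /24 (254 usable): 192.168.33.0/24
162 hosts -> /24 (254 usable): 192.168.34.0/24
149 hosts -> /24 (254 usable): 192.168.35.0/24
Allocation: 192.168.32.0/24 (186 hosts, 254 usable); 192.168.33.0/24 (173 hosts, 254 usable); 192.168.34.0/24 (162 hosts, 254 usable); 192.168.35.0/24 (149 hosts, 254 usable)


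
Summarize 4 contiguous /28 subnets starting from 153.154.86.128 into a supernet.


Original prefix: /28
Number of subnets: 4 = 2^2
New prefix = 28 - 2 = 26
Supernet: 153.154.86.128/26


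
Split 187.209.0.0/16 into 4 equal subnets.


New prefix = 16 + 2 = 18
Each subnet has 16384 addresses
  187.209.0.0/18
  187.209.64.0/18
  187.209.128.0/18
  187.209.192.0/18
Subnets: 187.209.0.0/18, 187.209.64.0/18, 187.209.128.0/18, 187.209.192.0/18


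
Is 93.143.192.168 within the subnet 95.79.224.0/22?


Subnet network: 95.79.224.0
Test IP AND mask: 93.143.192.0
No, 93.143.192.168 is not in 95.79.224.0/22


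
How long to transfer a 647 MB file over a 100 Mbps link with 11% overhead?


Effective throughput = 100 * (1 - 11/100) = 89 Mbps
File size in Mb = 647 * 8 = 5176 Mb
Time = 5176 / 89
Time = 58.1573 seconds


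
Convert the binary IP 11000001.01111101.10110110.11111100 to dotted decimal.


11000001 = 193
01111101 = 125
10110110 = 182
11111100 = 252
IP: 193.125.182.252


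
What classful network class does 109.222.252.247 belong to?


First octet: 109
Binary: 01101101
0xxxxxxx -> Class A (1-126)
Class A, default mask 255.0.0.0 (/8)


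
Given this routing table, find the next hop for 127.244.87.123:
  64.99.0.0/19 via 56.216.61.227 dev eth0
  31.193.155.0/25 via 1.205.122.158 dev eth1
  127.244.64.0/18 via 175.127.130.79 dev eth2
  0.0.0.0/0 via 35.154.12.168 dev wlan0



Longest prefix match for 127.244.87.123:
  /19 64.99.0.0: no
  /25 31.193.155.0: no
  /18 127.244.64.0: MATCH
  /0 0.0.0.0: MATCH
Selected: next-hop 175.127.130.79 via eth2 (matched /18)


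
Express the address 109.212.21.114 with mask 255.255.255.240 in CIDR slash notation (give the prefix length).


Binary: 11111111.11111111.11111111.11110000
Count leading 1s
Prefix: /28


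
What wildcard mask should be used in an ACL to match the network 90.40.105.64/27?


Subnet mask: 255.255.255.224
Wildcard = 255.255.255.255 - subnet mask
255 - 255 = 0
255 - 255 = 0
255 - 255 = 0
255 - 224 = 31
Wildcard: 0.0.0.31


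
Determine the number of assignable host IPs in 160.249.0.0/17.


Host bits = 32 - 17 = 15
Total addresses = 2^15 = 32768
Usable = total - 2 (network and broadcast)
Usable hosts: 32766


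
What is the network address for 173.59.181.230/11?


IP:   10101101.00111011.10110101.11100110
Mask: 11111111.11100000.00000000.00000000
AND operation:
Net:  10101101.00100000.00000000.00000000
Network: 173.32.0.0/11


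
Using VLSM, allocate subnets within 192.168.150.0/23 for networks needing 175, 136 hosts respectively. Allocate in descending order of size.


175 hosts -> /24 (254 usable): 192.168.150.0/24
136 hosts -> /24 (254 usable): 192.168.151.0/24
Allocation: 192.168.150.0/24 (175 hosts, 254 usable); 192.168.151.0/24 (136 hosts, 254 usable)


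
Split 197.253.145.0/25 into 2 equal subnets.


New prefix = 25 + 1 = 26
Each subnet has 64 addresses
  197.253.145.0/26
  197.253.145.64/26
Subnets: 197.253.145.0/26, 197.253.145.64/26


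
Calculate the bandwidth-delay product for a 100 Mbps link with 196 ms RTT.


BDP = bandwidth * RTT
= 100 Mbps * 196 ms
= 100 * 1e6 * 196 / 1000 bits
= 19600000 bits
= 2450000 bytes
= 2392.5781 KB
BDP = 19600000 bits (2450000 bytes)


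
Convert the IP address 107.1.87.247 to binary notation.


107 = 01101011
1 = 00000001
87 = 01010111
247 = 11110111
Binary: 01101011.00000001.01010111.11110111


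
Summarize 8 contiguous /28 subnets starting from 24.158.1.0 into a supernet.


Original prefix: /28
Number of subnets: 8 = 2^3
New prefix = 28 - 3 = 25
Supernet: 24.158.1.0/25


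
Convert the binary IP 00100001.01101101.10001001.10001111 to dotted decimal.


00100001 = 33
01101101 = 109
10001001 = 137
10001111 = 143
IP: 33.109.137.143


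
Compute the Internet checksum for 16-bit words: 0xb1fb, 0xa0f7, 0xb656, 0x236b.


Sum all words (with carry folding):
+ 0xb1fb = 0xb1fb
+ 0xa0f7 = 0x52f3
+ 0xb656 = 0x094a
+ 0x236b = 0x2cb5
One's complement: ~0x2cb5
Checksum = 0xd34a


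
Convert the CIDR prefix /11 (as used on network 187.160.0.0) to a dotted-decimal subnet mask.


/11 means 11 network bits, 21 host bits
Binary: 11111111111000000000000000000000
Mask: 255.224.0.0


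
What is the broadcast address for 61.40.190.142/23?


Network: 61.40.190.0/23
Host bits = 9
Set all host bits to 1:
Broadcast: 61.40.191.255


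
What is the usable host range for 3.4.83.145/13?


Network: 3.0.0.0
Broadcast: 3.7.255.255
First usable = network + 1
Last usable = broadcast - 1
Range: 3.0.0.1 to 3.7.255.254


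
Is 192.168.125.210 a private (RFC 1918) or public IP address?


RFC 1918 private ranges:
  10.0.0.0/8 (10.0.0.0 - 10.255.255.255)
  172.16.0.0/12 (172.16.0.0 - 172.31.255.255)
  192.168.0.0/16 (192.168.0.0 - 192.168.255.255)
Private (in 192.168.0.0/16)


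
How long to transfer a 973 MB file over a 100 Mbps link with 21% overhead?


Effective throughput = 100 * (1 - 21/100) = 79 Mbps
File size in Mb = 973 * 8 = 7784 Mb
Time = 7784 / 79
Time = 98.5316 seconds


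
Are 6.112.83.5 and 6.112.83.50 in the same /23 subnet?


Mask: 255.255.254.0
6.112.83.5 AND mask = 6.112.82.0
6.112.83.50 AND mask = 6.112.82.0
Yes, same subnet (6.112.82.0)


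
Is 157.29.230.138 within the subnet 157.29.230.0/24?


Subnet network: 157.29.230.0
Test IP AND mask: 157.29.230.0
Yes, 157.29.230.138 is in 157.29.230.0/24


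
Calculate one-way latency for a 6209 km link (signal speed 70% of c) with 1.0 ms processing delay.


Speed = 0.7 * 3e5 km/s = 210000 km/s
Propagation delay = 6209 / 210000 = 0.0296 s = 29.5667 ms
Processing delay = 1.0 ms
Total one-way latency = 30.5667 ms


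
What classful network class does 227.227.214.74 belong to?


First octet: 227
Binary: 11100011
1110xxxx -> Class D (224-239)
Class D (multicast), default mask N/A


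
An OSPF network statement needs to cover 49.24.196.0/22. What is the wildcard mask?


Subnet mask: 255.255.252.0
Wildcard = 255.255.255.255 - subnet mask
255 - 255 = 0
255 - 255 = 0
255 - 252 = 3
255 - 0 = 255
Wildcard: 0.0.3.255


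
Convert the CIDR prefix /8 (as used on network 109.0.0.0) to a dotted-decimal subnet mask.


/8 means 8 network bits, 24 host bits
Binary: 11111111000000000000000000000000
Mask: 255.0.0.0


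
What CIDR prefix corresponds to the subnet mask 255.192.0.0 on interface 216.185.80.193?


Binary: 11111111.11000000.00000000.00000000
Count leading 1s
Prefix: /10


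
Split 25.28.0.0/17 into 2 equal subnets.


New prefix = 17 + 1 = 18
Each subnet has 16384 addresses
  25.28.0.0/18
  25.28.64.0/18
Subnets: 25.28.0.0/18, 25.28.64.0/18


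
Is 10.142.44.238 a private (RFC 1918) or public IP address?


RFC 1918 private ranges:
  10.0.0.0/8 (10.0.0.0 - 10.255.255.255)
  172.16.0.0/12 (172.16.0.0 - 172.31.255.255)
  192.168.0.0/16 (192.168.0.0 - 192.168.255.255)
Private (in 10.0.0.0/8)


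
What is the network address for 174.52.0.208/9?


IP:   10101110.00110100.00000000.11010000
Mask: 11111111.10000000.00000000.00000000
AND operation:
Net:  10101110.00000000.00000000.00000000
Network: 174.0.0.0/9


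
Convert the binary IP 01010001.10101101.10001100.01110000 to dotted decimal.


01010001 = 81
10101101 = 173
10001100 = 140
01110000 = 112
IP: 81.173.140.112


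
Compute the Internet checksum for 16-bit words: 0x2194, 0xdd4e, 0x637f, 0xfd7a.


Sum all words (with carry folding):
+ 0x2194 = 0x2194
+ 0xdd4e = 0xfee2
+ 0x637f = 0x6262
+ 0xfd7a = 0x5fdd
One's complement: ~0x5fdd
Checksum = 0xa022


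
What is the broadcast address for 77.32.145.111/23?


Network: 77.32.144.0/23
Host bits = 9
Set all host bits to 1:
Broadcast: 77.32.145.255


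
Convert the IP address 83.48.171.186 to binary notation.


83 = 01010011
48 = 00110000
171 = 10101011
186 = 10111010
Binary: 01010011.00110000.10101011.10111010


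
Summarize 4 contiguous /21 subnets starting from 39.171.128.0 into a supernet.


Original prefix: /21
Number of subnets: 4 = 2^2
New prefix = 21 - 2 = 19
Supernet: 39.171.128.0/19


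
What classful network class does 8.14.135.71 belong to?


First octet: 8
Binary: 00001000
0xxxxxxx -> Class A (1-126)
Class A, default mask 255.0.0.0 (/8)


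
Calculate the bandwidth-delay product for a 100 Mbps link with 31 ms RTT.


BDP = bandwidth * RTT
= 100 Mbps * 31 ms
= 100 * 1e6 * 31 / 1000 bits
= 3100000 bits
= 387500 bytes
= 378.418 KB
BDP = 3100000 bits (387500 bytes)


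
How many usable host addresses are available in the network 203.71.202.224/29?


Host bits = 32 - 29 = 3
Total addresses = 2^3 = 8
Usable = total - 2 (network and broadcast)
Usable hosts: 6


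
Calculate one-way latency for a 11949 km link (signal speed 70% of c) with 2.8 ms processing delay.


Speed = 0.7 * 3e5 km/s = 210000 km/s
Propagation delay = 11949 / 210000 = 0.0569 s = 56.9 ms
Processing delay = 2.8 ms
Total one-way latency = 59.7 ms


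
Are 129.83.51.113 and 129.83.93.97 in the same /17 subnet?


Mask: 255.255.128.0
129.83.51.113 AND mask = 129.83.0.0
129.83.93.97 AND mask = 129.83.0.0
Yes, same subnet (129.83.0.0)


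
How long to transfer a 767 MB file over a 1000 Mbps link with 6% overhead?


Effective throughput = 1000 * (1 - 6/100) = 940 Mbps
File size in Mb = 767 * 8 = 6136 Mb
Time = 6136 / 940
Time = 6.5277 seconds


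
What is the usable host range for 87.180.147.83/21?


Network: 87.180.144.0
Broadcast: 87.180.151.255
First usable = network + 1
Last usable = broadcast - 1
Range: 87.180.144.1 to 87.180.151.254


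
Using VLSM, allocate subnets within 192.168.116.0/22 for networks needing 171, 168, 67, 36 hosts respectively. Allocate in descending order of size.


171 hosts -> /24 (254 usable): 192.168.116.0/24
168 hosts -> /24 (254 usable): 192.168.117.0/24
67 hosts -> /25 (126 usable): 192.168.118.0/25
36 hosts -> /26 (62 usable): 192.168.118.128/26
Allocation: 192.168.116.0/24 (171 hosts, 254 usable); 192.168.117.0/24 (168 hosts, 254 usable); 192.168.118.0/25 (67 hosts, 126 usable); 192.168.118.128/26 (36 hosts, 62 usable)


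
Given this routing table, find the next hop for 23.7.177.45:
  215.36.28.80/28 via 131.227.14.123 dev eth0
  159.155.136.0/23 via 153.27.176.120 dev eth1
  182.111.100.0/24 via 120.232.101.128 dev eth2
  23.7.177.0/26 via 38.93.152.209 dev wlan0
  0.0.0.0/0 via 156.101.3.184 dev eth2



Longest prefix match for 23.7.177.45:
  /28 215.36.28.80: no
  /23 159.155.136.0: no
  /24 182.111.100.0: no
  /26 23.7.177.0: MATCH
  /0 0.0.0.0: MATCH
Selected: next-hop 38.93.152.209 via wlan0 (matched /26)


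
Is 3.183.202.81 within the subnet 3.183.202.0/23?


Subnet network: 3.183.202.0
Test IP AND mask: 3.183.202.0
Yes, 3.183.202.81 is in 3.183.202.0/23


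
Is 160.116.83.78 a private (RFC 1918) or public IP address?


RFC 1918 private ranges:
  10.0.0.0/8 (10.0.0.0 - 10.255.255.255)
  172.16.0.0/12 (172.16.0.0 - 172.31.255.255)
  192.168.0.0/16 (192.168.0.0 - 192.168.255.255)
Public (not in any RFC 1918 range)


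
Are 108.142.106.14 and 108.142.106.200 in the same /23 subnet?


Mask: 255.255.254.0
108.142.106.14 AND mask = 108.142.106.0
108.142.106.200 AND mask = 108.142.106.0
Yes, same subnet (108.142.106.0)


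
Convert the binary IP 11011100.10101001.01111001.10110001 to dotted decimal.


11011100 = 220
10101001 = 169
01111001 = 121
10110001 = 177
IP: 220.169.121.177


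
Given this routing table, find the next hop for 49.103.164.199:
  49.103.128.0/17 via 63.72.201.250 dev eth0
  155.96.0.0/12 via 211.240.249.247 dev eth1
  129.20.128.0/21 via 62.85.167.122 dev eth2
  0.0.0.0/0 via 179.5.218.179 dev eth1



Longest prefix match for 49.103.164.199:
  /17 49.103.128.0: MATCH
  /12 155.96.0.0: no
  /21 129.20.128.0: no
  /0 0.0.0.0: MATCH
Selected: next-hop 63.72.201.250 via eth0 (matched /17)


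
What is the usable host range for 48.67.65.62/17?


Network: 48.67.0.0
Broadcast: 48.67.127.255
First usable = network + 1
Last usable = broadcast - 1
Range: 48.67.0.1 to 48.67.127.254


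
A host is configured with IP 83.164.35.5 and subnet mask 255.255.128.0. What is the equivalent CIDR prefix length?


Binary: 11111111.11111111.10000000.00000000
Count leading 1s
Prefix: /17


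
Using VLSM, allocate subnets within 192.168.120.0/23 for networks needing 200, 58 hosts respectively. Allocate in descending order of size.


200 hosts -> /24 (254 usable): 192.168.120.0/24
58 hosts -> /26 (62 usable): 192.168.121.0/26
Allocation: 192.168.120.0/24 (200 hosts, 254 usable); 192.168.121.0/26 (58 hosts, 62 usable)
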